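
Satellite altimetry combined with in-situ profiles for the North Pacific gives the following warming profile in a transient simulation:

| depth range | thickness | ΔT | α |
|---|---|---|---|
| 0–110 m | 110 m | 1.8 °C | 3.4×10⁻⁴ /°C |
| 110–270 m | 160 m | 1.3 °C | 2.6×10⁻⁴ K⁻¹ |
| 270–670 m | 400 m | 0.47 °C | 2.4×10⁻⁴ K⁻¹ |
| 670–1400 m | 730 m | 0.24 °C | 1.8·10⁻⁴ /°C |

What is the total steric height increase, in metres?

0–110 m: 1.8 × 110 × 3.4×10⁻⁴ = 0.06732 m
Layer 2: 1.3 × 160 × 2.6×10⁻⁴ = 0.05408 m
Layer 3: 2.4×10⁻⁴ × 0.47 × 400 = 0.04512 m
Layer 4: 0.24 × 730 × 1.8×10⁻⁴ = 0.031536 m
Δh = 0.06732 + 0.05408 + 0.04512 + 0.031536 = 0.198056 m

Δh = 0.198 m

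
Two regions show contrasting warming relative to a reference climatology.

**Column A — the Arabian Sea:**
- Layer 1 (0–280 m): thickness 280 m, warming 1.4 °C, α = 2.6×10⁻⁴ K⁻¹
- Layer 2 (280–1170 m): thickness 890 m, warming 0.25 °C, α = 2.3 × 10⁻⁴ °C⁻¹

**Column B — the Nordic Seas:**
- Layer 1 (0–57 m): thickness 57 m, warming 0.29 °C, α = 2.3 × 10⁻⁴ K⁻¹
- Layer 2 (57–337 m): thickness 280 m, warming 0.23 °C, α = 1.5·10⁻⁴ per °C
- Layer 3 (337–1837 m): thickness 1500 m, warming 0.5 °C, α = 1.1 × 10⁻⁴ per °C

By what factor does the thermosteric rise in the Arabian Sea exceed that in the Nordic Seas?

a factor of 1.6

A 2.6×10⁻⁴ × 280 × 1.4 = 0.10192 m
A 0.25 × 2.3×10⁻⁴ × 890 = 0.051175 m
A total: 0.153095 m
B 2.3×10⁻⁴ × 57 × 0.29 = 0.0038019 m
B 57–337 m: 1.5×10⁻⁴ × 280 × 0.23 = 0.00966 m
B Layer 3: 0.5 × 1.1×10⁻⁴ × 1500 = 0.08250 m
B total: 0.0959619 m
Ratio: 0.153095 / 0.0959619 ≈ 1.595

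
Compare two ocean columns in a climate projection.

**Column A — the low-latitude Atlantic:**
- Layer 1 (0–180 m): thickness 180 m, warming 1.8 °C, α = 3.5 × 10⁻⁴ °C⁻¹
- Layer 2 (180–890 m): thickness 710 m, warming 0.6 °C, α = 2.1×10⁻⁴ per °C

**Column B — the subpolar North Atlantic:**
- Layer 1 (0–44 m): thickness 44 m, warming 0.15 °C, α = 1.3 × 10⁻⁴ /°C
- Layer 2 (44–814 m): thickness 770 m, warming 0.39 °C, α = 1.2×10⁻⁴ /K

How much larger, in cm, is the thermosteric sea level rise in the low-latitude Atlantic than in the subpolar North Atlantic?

17 cm larger

A 0–180 m: 3.5×10⁻⁴ × 180 × 1.8 = 0.11340 m
A 180–890 m: 710 × 2.1×10⁻⁴ × 0.6 = 0.08946 m
A total: 0.20286 m
B Layer 1: 0.15 × 44 × 1.3×10⁻⁴ = 0.000858 m
B Layer 2: 770 × 1.2×10⁻⁴ × 0.39 = 0.036036 m
B total: 0.036894 m
Difference: 0.20286 − 0.036894 = 0.165966 m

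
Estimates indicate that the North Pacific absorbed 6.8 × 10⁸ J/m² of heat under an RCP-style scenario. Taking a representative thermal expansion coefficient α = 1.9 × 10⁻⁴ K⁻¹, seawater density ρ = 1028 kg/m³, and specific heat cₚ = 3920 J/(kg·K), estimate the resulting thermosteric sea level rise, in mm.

32 mm

Δh = αQ/(ρcₚ) = 1.9×10⁻⁴ × 6.8×10⁸ / (1028 × 3920) ≈ 0.032061 m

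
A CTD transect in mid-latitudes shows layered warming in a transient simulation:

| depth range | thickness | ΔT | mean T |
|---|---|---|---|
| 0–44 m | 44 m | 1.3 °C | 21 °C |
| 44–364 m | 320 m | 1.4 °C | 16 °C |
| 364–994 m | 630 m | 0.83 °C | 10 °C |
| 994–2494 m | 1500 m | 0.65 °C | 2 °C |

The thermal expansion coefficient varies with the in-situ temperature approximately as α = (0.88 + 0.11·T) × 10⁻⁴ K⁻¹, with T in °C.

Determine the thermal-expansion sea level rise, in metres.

Layer 1: α = (0.88 + 0.11×21)×10⁻⁴ = 3.19×10⁻⁴ K⁻¹
Layer 2: α = (0.88 + 0.11×16)×10⁻⁴ = 2.64×10⁻⁴ K⁻¹
Layer 3: α = (0.88 + 0.11×10)×10⁻⁴ = 1.98×10⁻⁴ K⁻¹
Layer 4: α = (0.88 + 0.11×2)×10⁻⁴ = 1.1×10⁻⁴ K⁻¹
0–44 m: 44 × 3.19×10⁻⁴ × 1.3 = 0.0182468 m
44–364 m: 2.64×10⁻⁴ × 320 × 1.4 = 0.118272 m
Layer 3: 630 × 1.98×10⁻⁴ × 0.83 = 0.1035342 m
Layer 4: 1.1×10⁻⁴ × 0.65 × 1500 = 0.10725 m
Δh = 0.0182468 + 0.118272 + 0.1035342 + 0.10725 = 0.347303 m

0.35 m of thermosteric rise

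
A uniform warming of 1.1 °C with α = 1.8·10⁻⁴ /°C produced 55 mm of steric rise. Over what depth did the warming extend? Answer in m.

H = Δh/(αΔT) = 0.055 / (1.8×10⁻⁴ × 1.1) ≈ 277.8 m

about 278 m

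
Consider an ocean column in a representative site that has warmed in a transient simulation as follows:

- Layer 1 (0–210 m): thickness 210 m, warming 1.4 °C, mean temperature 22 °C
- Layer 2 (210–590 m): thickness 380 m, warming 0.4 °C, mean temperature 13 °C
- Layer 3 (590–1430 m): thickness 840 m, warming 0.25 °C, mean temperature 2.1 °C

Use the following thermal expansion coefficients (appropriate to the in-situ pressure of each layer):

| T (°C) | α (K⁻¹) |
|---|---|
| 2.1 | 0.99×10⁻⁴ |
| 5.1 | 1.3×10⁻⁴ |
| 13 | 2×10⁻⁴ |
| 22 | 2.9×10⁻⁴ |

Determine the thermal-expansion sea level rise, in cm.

Layer 1 at 22 °C → α = 2.9×10⁻⁴ K⁻¹
Layer 2 at 13 °C → α = 2×10⁻⁴ K⁻¹
Layer 3 at 2.1 °C → α = 0.99×10⁻⁴ K⁻¹
0–210 m: 210 × 2.9×10⁻⁴ × 1.4 = 0.08526 m
210–590 m: 0.4 × 2×10⁻⁴ × 380 = 0.03040 m
0.99×10⁻⁴ × 0.25 × 840 = 0.02079 m
Δh = 0.08526 + 0.03040 + 0.02079 = 0.13645 m ≈ 14 cm

Δh ≈ 14 cm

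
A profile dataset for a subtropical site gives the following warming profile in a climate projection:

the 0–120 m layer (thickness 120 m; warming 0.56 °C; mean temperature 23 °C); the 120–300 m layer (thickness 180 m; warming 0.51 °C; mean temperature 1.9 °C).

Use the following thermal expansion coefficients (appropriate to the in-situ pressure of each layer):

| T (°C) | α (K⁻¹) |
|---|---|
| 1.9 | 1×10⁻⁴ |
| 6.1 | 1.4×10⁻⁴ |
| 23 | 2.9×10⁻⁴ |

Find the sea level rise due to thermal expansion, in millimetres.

Layer 1 at 23 °C → α = 2.9×10⁻⁴ K⁻¹
Layer 2 at 1.9 °C → α = 1×10⁻⁴ K⁻¹
Layer 1: 120 × 2.9×10⁻⁴ × 0.56 = 0.019488 m
0.51 × 1×10⁻⁴ × 180 = 0.00918 m
Δh = 0.019488 + 0.00918 = 0.028668 m ≈ 28.7 mm

28.7 mm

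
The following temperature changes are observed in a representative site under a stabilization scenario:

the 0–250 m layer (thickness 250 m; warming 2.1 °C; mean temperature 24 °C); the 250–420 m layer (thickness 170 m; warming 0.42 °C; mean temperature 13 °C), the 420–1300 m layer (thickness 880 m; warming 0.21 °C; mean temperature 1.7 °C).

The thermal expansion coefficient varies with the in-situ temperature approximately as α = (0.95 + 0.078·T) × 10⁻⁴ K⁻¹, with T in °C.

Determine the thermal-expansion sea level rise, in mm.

Layer 1: α = (0.95 + 0.078×24)×10⁻⁴ = 2.822×10⁻⁴ K⁻¹
Layer 2: α = (0.95 + 0.078×13)×10⁻⁴ = 1.964×10⁻⁴ K⁻¹
Layer 3: α = (0.95 + 0.078×1.7)×10⁻⁴ = 1.0826×10⁻⁴ K⁻¹
0–250 m: 2.1 × 250 × 2.822×10⁻⁴ = 0.148155 m
0.42 × 170 × 1.964×10⁻⁴ = 0.01402296 m
0.21 × 1.0826×10⁻⁴ × 880 = 0.020006448 m
Δh = 0.148155 + 0.01402296 + 0.020006448 = 0.182184408 m

182 mm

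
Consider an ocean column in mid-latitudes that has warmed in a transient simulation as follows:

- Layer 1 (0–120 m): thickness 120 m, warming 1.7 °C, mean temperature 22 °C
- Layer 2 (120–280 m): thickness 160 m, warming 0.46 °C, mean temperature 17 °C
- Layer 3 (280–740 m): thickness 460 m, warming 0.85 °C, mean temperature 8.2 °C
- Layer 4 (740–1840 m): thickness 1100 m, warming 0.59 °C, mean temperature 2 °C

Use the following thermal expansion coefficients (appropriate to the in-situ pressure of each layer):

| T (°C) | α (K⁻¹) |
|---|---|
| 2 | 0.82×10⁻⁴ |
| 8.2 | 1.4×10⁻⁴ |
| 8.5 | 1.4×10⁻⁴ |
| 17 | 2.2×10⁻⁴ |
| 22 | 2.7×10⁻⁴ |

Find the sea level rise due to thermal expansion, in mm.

179 mm of thermosteric rise

Layer 1 at 22 °C → α = 2.7×10⁻⁴ K⁻¹
Layer 2 at 17 °C → α = 2.2×10⁻⁴ K⁻¹
Layer 3 at 8.2 °C → α = 1.4×10⁻⁴ K⁻¹
Layer 4 at 2 °C → α = 0.82×10⁻⁴ K⁻¹
Layer 1: 2.7×10⁻⁴ × 1.7 × 120 = 0.05508 m
120–280 m: 0.46 × 160 × 2.2×10⁻⁴ = 0.016192 m
460 × 1.4×10⁻⁴ × 0.85 = 0.05474 m
1100 × 0.59 × 0.82×10⁻⁴ = 0.053218 m
Δh = 0.05508 + 0.016192 + 0.05474 + 0.053218 = 0.17923 m ≈ 179 mm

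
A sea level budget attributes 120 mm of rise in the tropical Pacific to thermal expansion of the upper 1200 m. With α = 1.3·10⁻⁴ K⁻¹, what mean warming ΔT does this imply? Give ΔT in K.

ΔT = Δh/(αH) = 0.12 / (1.3×10⁻⁴ × 1200) ≈ 0.7692 K

0.769 K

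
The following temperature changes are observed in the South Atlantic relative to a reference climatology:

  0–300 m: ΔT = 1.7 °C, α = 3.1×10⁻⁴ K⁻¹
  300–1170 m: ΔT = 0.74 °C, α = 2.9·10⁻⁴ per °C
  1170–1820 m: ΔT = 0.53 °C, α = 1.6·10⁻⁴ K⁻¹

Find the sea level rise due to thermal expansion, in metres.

0.400 m

Layer 1: 3.1×10⁻⁴ × 300 × 1.7 = 0.15810 m
300–1170 m: 2.9×10⁻⁴ × 870 × 0.74 = 0.186702 m
Layer 3: 0.53 × 1.6×10⁻⁴ × 650 = 0.05512 m
Δh = 0.15810 + 0.186702 + 0.05512 = 0.399922 m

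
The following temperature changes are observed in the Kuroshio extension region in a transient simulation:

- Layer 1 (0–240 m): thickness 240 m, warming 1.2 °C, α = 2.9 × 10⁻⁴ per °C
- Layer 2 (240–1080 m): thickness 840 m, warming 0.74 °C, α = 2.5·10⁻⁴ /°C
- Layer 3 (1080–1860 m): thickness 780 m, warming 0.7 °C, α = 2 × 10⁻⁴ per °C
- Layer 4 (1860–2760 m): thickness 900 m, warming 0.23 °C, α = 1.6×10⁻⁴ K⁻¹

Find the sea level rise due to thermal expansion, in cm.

Δh = 38.1 cm

Layer 1: 240 × 1.2 × 2.9×10⁻⁴ = 0.08352 m
Layer 2: 0.74 × 840 × 2.5×10⁻⁴ = 0.15540 m
1080–1860 m: 780 × 0.7 × 2×10⁻⁴ = 0.10920 m
Layer 4: 1.6×10⁻⁴ × 900 × 0.23 = 0.03312 m
Δh = 0.08352 + 0.15540 + 0.10920 + 0.03312 = 0.38124 m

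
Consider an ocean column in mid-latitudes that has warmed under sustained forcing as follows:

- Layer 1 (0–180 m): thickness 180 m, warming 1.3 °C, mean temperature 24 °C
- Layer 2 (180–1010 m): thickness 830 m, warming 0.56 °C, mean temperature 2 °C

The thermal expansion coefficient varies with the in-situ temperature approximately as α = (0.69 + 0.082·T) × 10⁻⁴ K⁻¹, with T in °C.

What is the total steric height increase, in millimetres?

Layer 1: α = (0.69 + 0.082×24)×10⁻⁴ = 2.658×10⁻⁴ K⁻¹
Layer 2: α = (0.69 + 0.082×2)×10⁻⁴ = 0.854×10⁻⁴ K⁻¹
1.3 × 2.658×10⁻⁴ × 180 = 0.0621972 m
0.56 × 830 × 0.854×10⁻⁴ = 0.03969392 m
Δh = 0.0621972 + 0.03969392 = 0.10189112 m

about 102 mm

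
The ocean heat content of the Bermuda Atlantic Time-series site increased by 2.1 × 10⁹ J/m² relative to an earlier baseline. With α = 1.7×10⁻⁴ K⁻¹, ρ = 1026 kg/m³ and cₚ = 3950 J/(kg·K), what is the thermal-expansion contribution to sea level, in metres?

Δh = αQ/(ρcₚ) = 1.7×10⁻⁴ × 2.1×10⁹ / (1026 × 3950) ≈ 0.088089 m

Δh = 0.088 m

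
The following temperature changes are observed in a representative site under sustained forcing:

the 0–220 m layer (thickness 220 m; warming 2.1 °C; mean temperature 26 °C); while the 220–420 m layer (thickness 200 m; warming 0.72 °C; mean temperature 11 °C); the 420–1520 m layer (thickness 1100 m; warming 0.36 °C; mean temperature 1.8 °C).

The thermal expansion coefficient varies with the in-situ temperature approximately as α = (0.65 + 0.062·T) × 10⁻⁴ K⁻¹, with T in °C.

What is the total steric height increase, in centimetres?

Layer 1: α = (0.65 + 0.062×26)×10⁻⁴ = 2.262×10⁻⁴ K⁻¹
Layer 2: α = (0.65 + 0.062×11)×10⁻⁴ = 1.332×10⁻⁴ K⁻¹
Layer 3: α = (0.65 + 0.062×1.8)×10⁻⁴ = 0.7616×10⁻⁴ K⁻¹
Layer 1: 2.1 × 220 × 2.262×10⁻⁴ = 0.1045044 m
0.72 × 1.332×10⁻⁴ × 200 = 0.0191808 m
0.36 × 0.7616×10⁻⁴ × 1100 = 0.03015936 m
Δh = 0.1045044 + 0.0191808 + 0.03015936 = 0.15384456 m

about 15 cm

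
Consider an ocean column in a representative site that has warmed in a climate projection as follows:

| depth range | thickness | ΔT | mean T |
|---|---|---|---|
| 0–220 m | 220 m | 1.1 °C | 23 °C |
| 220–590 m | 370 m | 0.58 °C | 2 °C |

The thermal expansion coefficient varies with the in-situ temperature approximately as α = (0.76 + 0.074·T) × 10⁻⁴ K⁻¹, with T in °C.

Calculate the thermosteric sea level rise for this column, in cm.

Layer 1: α = (0.76 + 0.074×23)×10⁻⁴ = 2.462×10⁻⁴ K⁻¹
Layer 2: α = (0.76 + 0.074×2)×10⁻⁴ = 0.908×10⁻⁴ K⁻¹
2.462×10⁻⁴ × 220 × 1.1 = 0.0595804 m
Layer 2: 370 × 0.58 × 0.908×10⁻⁴ = 0.01948568 m
Δh = 0.0595804 + 0.01948568 = 0.07906608 m

Δh ≈ 7.91 cm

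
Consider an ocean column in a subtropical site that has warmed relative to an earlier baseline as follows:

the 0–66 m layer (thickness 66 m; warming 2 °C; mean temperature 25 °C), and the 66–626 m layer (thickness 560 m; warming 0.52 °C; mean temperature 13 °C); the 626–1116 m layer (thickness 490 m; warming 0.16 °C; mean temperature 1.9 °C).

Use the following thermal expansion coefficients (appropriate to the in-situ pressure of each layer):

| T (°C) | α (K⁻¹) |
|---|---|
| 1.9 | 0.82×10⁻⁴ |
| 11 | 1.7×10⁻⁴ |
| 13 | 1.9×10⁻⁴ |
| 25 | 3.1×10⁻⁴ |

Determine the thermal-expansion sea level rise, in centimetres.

Layer 1 at 25 °C → α = 3.1×10⁻⁴ K⁻¹
Layer 2 at 13 °C → α = 1.9×10⁻⁴ K⁻¹
Layer 3 at 1.9 °C → α = 0.82×10⁻⁴ K⁻¹
2 × 3.1×10⁻⁴ × 66 = 0.04092 m
66–626 m: 560 × 0.52 × 1.9×10⁻⁴ = 0.055328 m
626–1116 m: 490 × 0.16 × 0.82×10⁻⁴ = 0.0064288 m
Δh = 0.04092 + 0.055328 + 0.0064288 = 0.1026768 m ≈ 10.3 cm

Δh ≈ 10.3 cm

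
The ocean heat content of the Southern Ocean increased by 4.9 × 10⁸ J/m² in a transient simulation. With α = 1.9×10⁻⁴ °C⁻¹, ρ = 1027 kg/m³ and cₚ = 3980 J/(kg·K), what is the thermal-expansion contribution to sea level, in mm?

22.8 mm of thermosteric rise

Δh = αQ/(ρcₚ) = 1.9×10⁻⁴ × 4.9×10⁸ / (1027 × 3980) ≈ 0.022777 m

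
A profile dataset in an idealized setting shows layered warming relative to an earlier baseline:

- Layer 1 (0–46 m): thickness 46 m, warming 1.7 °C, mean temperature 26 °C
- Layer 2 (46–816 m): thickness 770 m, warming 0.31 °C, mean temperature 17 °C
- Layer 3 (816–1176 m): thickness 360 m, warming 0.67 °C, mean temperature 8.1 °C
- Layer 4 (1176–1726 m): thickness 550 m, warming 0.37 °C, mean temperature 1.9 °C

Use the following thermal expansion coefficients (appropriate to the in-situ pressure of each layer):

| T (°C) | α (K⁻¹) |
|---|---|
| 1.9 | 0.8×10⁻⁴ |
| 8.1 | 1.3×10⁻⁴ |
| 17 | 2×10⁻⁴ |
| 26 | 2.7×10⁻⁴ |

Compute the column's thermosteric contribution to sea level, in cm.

Layer 1 at 26 °C → α = 2.7×10⁻⁴ K⁻¹
Layer 2 at 17 °C → α = 2×10⁻⁴ K⁻¹
Layer 3 at 8.1 °C → α = 1.3×10⁻⁴ K⁻¹
Layer 4 at 1.9 °C → α = 0.8×10⁻⁴ K⁻¹
Layer 1: 1.7 × 46 × 2.7×10⁻⁴ = 0.021114 m
46–816 m: 770 × 2×10⁻⁴ × 0.31 = 0.04774 m
Layer 3: 360 × 0.67 × 1.3×10⁻⁴ = 0.031356 m
1176–1726 m: 0.37 × 0.8×10⁻⁴ × 550 = 0.01628 m
Δh = 0.021114 + 0.04774 + 0.031356 + 0.01628 = 0.11649 m ≈ 12 cm

12 cm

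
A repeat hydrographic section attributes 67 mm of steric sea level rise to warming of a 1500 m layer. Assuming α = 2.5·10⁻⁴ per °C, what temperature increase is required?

ΔT = Δh/(αH) = 0.067 / (2.5×10⁻⁴ × 1500) ≈ 0.1787 °C

ΔT ≈ 0.18 °C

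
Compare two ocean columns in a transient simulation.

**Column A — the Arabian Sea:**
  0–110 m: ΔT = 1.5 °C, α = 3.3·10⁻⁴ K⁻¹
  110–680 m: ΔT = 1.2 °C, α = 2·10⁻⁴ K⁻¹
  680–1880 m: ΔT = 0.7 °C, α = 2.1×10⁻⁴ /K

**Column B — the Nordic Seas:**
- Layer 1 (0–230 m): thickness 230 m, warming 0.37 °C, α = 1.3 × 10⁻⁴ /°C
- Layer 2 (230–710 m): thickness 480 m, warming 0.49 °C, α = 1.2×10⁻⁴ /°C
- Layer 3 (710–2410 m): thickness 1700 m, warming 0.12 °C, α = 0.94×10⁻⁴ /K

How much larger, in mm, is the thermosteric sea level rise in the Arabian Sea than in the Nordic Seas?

A 110 × 1.5 × 3.3×10⁻⁴ = 0.05445 m
A 1.2 × 2×10⁻⁴ × 570 = 0.13680 m
A 1200 × 0.7 × 2.1×10⁻⁴ = 0.17640 m
A total: 0.36765 m
B 0–230 m: 0.37 × 1.3×10⁻⁴ × 230 = 0.011063 m
B Layer 2: 480 × 1.2×10⁻⁴ × 0.49 = 0.028224 m
B 710–2410 m: 1700 × 0.94×10⁻⁴ × 0.12 = 0.019176 m
B total: 0.058463 m
Difference: 0.36765 − 0.058463 = 0.309187 m

310 mm larger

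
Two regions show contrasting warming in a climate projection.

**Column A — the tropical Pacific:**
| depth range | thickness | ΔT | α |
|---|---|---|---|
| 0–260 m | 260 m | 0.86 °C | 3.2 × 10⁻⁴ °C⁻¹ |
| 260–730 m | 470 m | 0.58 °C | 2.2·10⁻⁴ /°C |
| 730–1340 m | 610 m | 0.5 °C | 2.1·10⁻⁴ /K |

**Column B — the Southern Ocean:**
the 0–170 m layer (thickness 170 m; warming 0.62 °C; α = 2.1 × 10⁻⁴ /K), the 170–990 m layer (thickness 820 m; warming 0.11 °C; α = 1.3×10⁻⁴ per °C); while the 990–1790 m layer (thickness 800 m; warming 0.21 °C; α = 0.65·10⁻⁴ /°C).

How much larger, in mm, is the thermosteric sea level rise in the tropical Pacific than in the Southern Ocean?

A 3.2×10⁻⁴ × 260 × 0.86 = 0.071552 m
A 260–730 m: 2.2×10⁻⁴ × 0.58 × 470 = 0.059972 m
A Layer 3: 0.5 × 2.1×10⁻⁴ × 610 = 0.06405 m
A total: 0.195574 m
B 2.1×10⁻⁴ × 0.62 × 170 = 0.022134 m
B 0.11 × 820 × 1.3×10⁻⁴ = 0.011726 m
B 0.21 × 800 × 0.65×10⁻⁴ = 0.01092 m
B total: 0.04478 m
Difference: 0.195574 − 0.04478 = 0.150794 m

150 mm larger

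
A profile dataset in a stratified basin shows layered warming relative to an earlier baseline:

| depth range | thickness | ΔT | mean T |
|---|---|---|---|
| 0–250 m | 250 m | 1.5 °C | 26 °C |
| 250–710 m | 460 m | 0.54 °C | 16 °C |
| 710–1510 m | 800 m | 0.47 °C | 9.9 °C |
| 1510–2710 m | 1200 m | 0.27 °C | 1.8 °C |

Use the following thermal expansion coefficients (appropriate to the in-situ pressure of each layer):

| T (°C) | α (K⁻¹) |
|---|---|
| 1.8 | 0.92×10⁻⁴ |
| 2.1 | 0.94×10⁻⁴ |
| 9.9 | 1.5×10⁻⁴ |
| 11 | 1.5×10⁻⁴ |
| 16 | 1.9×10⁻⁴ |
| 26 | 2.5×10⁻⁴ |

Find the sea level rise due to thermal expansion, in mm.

Layer 1 at 26 °C → α = 2.5×10⁻⁴ K⁻¹
Layer 2 at 16 °C → α = 1.9×10⁻⁴ K⁻¹
Layer 3 at 9.9 °C → α = 1.5×10⁻⁴ K⁻¹
Layer 4 at 1.8 °C → α = 0.92×10⁻⁴ K⁻¹
250 × 2.5×10⁻⁴ × 1.5 = 0.09375 m
Layer 2: 1.9×10⁻⁴ × 0.54 × 460 = 0.047196 m
Layer 3: 0.47 × 800 × 1.5×10⁻⁴ = 0.05640 m
Layer 4: 1200 × 0.92×10⁻⁴ × 0.27 = 0.029808 m
Δh = 0.09375 + 0.047196 + 0.05640 + 0.029808 = 0.227154 m ≈ 230 mm

Δh ≈ 230 mm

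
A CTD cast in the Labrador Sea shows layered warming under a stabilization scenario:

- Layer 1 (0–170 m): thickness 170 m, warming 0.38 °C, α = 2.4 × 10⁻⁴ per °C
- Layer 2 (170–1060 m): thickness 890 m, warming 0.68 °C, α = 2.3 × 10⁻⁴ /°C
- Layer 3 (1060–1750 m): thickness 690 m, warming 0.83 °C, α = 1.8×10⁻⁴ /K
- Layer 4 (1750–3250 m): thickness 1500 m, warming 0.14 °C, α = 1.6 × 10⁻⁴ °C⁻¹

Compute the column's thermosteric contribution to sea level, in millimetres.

Layer 1: 2.4×10⁻⁴ × 0.38 × 170 = 0.015504 m
170–1060 m: 2.3×10⁻⁴ × 0.68 × 890 = 0.139196 m
Layer 3: 0.83 × 690 × 1.8×10⁻⁴ = 0.103086 m
1.6×10⁻⁴ × 0.14 × 1500 = 0.03360 m
Δh = 0.015504 + 0.139196 + 0.103086 + 0.03360 = 0.291386 m

291 mm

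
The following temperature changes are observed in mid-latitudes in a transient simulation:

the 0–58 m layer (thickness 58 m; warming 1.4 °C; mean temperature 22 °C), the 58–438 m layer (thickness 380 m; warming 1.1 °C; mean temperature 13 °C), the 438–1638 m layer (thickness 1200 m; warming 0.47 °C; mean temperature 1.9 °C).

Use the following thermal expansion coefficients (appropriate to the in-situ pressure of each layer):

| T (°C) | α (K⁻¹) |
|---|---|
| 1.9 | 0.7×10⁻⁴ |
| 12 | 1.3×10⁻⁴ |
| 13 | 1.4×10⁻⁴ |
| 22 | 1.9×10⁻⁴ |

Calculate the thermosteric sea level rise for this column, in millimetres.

Layer 1 at 22 °C → α = 1.9×10⁻⁴ K⁻¹
Layer 2 at 13 °C → α = 1.4×10⁻⁴ K⁻¹
Layer 3 at 1.9 °C → α = 0.7×10⁻⁴ K⁻¹
Layer 1: 1.4 × 58 × 1.9×10⁻⁴ = 0.015428 m
Layer 2: 380 × 1.4×10⁻⁴ × 1.1 = 0.05852 m
438–1638 m: 0.47 × 0.7×10⁻⁴ × 1200 = 0.03948 m
Δh = 0.015428 + 0.05852 + 0.03948 = 0.113428 m

about 110 mm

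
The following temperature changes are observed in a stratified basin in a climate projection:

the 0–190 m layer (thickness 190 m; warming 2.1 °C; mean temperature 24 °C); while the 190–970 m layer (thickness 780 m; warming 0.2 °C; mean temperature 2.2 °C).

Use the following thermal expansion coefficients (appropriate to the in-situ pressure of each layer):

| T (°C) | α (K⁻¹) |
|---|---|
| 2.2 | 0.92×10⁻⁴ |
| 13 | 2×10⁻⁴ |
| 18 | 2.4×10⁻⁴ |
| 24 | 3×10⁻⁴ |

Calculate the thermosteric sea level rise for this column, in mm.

134 mm

Layer 1 at 24 °C → α = 3×10⁻⁴ K⁻¹
Layer 2 at 2.2 °C → α = 0.92×10⁻⁴ K⁻¹
190 × 3×10⁻⁴ × 2.1 = 0.11970 m
0.2 × 780 × 0.92×10⁻⁴ = 0.014352 m
Δh = 0.11970 + 0.014352 = 0.134052 m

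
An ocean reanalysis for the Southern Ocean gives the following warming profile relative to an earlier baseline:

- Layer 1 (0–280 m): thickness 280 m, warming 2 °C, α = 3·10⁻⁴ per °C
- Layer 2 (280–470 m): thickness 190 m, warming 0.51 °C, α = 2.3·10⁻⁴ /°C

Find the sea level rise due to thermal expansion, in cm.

0–280 m: 280 × 2 × 3×10⁻⁴ = 0.16800 m
280–470 m: 0.51 × 2.3×10⁻⁴ × 190 = 0.022287 m
Δh = 0.16800 + 0.022287 = 0.190287 m ≈ 19.0 cm

19.0 cm of thermosteric rise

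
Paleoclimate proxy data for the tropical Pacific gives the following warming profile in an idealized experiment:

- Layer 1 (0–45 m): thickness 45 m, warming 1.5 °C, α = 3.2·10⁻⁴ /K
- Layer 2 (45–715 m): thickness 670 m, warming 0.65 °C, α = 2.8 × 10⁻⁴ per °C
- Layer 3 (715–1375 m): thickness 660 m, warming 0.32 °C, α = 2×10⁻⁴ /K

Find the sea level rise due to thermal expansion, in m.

0–45 m: 45 × 1.5 × 3.2×10⁻⁴ = 0.02160 m
45–715 m: 2.8×10⁻⁴ × 0.65 × 670 = 0.12194 m
0.32 × 2×10⁻⁴ × 660 = 0.04224 m
Δh = 0.02160 + 0.12194 + 0.04224 = 0.18578 m

Δh = 0.186 m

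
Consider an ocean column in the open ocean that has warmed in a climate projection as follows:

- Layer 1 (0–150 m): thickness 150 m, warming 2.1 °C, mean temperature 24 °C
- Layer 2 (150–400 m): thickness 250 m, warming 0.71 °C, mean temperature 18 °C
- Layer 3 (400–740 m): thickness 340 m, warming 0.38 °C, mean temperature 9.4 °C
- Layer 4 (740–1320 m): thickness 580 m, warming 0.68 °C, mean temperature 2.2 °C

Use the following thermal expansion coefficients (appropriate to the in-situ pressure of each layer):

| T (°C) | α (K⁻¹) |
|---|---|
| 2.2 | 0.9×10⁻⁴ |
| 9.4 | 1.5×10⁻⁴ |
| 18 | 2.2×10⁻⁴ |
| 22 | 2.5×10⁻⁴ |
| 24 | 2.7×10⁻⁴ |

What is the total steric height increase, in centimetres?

17.9 cm of thermosteric rise

Layer 1 at 24 °C → α = 2.7×10⁻⁴ K⁻¹
Layer 2 at 18 °C → α = 2.2×10⁻⁴ K⁻¹
Layer 3 at 9.4 °C → α = 1.5×10⁻⁴ K⁻¹
Layer 4 at 2.2 °C → α = 0.9×10⁻⁴ K⁻¹
150 × 2.1 × 2.7×10⁻⁴ = 0.08505 m
Layer 2: 2.2×10⁻⁴ × 250 × 0.71 = 0.03905 m
Layer 3: 1.5×10⁻⁴ × 340 × 0.38 = 0.01938 m
Layer 4: 0.68 × 580 × 0.9×10⁻⁴ = 0.035496 m
Δh = 0.08505 + 0.03905 + 0.01938 + 0.035496 = 0.178976 m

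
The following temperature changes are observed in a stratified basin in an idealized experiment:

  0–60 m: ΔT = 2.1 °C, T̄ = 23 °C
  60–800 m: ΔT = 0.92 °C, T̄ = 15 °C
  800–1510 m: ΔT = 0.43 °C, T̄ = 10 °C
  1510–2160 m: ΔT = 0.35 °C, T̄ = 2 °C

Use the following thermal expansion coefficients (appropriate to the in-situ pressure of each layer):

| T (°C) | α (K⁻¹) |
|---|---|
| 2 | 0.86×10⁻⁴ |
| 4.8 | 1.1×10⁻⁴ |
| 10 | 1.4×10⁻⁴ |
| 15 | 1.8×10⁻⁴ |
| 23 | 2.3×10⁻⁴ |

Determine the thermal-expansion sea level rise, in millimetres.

Δh ≈ 210 mm

Layer 1 at 23 °C → α = 2.3×10⁻⁴ K⁻¹
Layer 2 at 15 °C → α = 1.8×10⁻⁴ K⁻¹
Layer 3 at 10 °C → α = 1.4×10⁻⁴ K⁻¹
Layer 4 at 2 °C → α = 0.86×10⁻⁴ K⁻¹
2.3×10⁻⁴ × 2.1 × 60 = 0.02898 m
0.92 × 740 × 1.8×10⁻⁴ = 0.122544 m
0.43 × 710 × 1.4×10⁻⁴ = 0.042742 m
1510–2160 m: 0.86×10⁻⁴ × 0.35 × 650 = 0.019565 m
Δh = 0.02898 + 0.122544 + 0.042742 + 0.019565 = 0.213831 m ≈ 210 mm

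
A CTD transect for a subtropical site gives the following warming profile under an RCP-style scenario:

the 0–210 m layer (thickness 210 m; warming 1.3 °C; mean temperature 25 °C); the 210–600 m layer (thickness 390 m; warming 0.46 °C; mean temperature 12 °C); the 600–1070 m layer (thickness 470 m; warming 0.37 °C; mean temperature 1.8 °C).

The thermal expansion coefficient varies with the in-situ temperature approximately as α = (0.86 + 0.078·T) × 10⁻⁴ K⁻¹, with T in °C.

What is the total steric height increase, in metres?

Layer 1: α = (0.86 + 0.078×25)×10⁻⁴ = 2.81×10⁻⁴ K⁻¹
Layer 2: α = (0.86 + 0.078×12)×10⁻⁴ = 1.796×10⁻⁴ K⁻¹
Layer 3: α = (0.86 + 0.078×1.8)×10⁻⁴ = 1.0004×10⁻⁴ K⁻¹
2.81×10⁻⁴ × 1.3 × 210 = 0.076713 m
210–600 m: 1.796×10⁻⁴ × 390 × 0.46 = 0.03222024 m
600–1070 m: 1.0004×10⁻⁴ × 0.37 × 470 = 0.017396956 m
Δh = 0.076713 + 0.03222024 + 0.017396956 = 0.126330196 m

0.126 m of thermosteric rise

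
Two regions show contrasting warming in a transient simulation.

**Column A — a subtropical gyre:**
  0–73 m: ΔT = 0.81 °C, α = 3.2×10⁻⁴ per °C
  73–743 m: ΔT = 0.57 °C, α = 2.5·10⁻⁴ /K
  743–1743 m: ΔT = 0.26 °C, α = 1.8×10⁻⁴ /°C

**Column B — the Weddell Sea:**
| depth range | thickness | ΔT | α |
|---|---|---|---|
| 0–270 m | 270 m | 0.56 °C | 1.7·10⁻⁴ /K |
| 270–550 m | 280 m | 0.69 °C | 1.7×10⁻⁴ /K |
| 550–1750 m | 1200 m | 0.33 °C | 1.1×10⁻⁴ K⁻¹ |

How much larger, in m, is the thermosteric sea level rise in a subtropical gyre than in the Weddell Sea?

A Layer 1: 3.2×10⁻⁴ × 0.81 × 73 = 0.0189216 m
A Layer 2: 0.57 × 2.5×10⁻⁴ × 670 = 0.095475 m
A 1.8×10⁻⁴ × 0.26 × 1000 = 0.04680 m
A total: 0.1611966 m
B Layer 1: 270 × 1.7×10⁻⁴ × 0.56 = 0.025704 m
B Layer 2: 1.7×10⁻⁴ × 280 × 0.69 = 0.032844 m
B 1.1×10⁻⁴ × 0.33 × 1200 = 0.04356 m
B total: 0.102108 m
Difference: 0.1611966 − 0.102108 = 0.0590886 m

0.0591 m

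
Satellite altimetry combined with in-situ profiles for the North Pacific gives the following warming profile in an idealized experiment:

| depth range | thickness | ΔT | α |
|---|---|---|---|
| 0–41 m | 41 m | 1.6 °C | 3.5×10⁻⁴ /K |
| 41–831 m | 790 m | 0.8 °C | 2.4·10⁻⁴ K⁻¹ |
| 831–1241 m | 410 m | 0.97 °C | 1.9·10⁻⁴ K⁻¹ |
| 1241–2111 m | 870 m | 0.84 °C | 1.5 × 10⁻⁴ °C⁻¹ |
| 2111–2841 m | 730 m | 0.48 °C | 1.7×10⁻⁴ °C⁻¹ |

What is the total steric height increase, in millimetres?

3.5×10⁻⁴ × 1.6 × 41 = 0.02296 m
Layer 2: 0.8 × 2.4×10⁻⁴ × 790 = 0.15168 m
410 × 0.97 × 1.9×10⁻⁴ = 0.075563 m
1241–2111 m: 870 × 1.5×10⁻⁴ × 0.84 = 0.10962 m
2111–2841 m: 730 × 1.7×10⁻⁴ × 0.48 = 0.059568 m
Δh = 0.02296 + 0.15168 + 0.075563 + 0.10962 + 0.059568 = 0.419391 m ≈ 419 mm

419 mm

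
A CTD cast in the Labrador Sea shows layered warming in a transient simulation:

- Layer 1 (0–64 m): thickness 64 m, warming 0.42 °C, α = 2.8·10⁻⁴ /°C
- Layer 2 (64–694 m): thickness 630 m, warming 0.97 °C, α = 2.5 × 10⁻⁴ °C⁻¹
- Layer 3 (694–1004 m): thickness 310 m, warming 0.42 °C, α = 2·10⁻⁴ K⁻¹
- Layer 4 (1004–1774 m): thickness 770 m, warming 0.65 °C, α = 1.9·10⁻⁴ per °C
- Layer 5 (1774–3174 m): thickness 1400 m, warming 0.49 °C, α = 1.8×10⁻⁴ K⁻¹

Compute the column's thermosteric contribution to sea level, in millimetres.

0–64 m: 0.42 × 64 × 2.8×10⁻⁴ = 0.0075264 m
Layer 2: 2.5×10⁻⁴ × 0.97 × 630 = 0.152775 m
0.42 × 310 × 2×10⁻⁴ = 0.02604 m
1004–1774 m: 770 × 0.65 × 1.9×10⁻⁴ = 0.095095 m
1774–3174 m: 1.8×10⁻⁴ × 1400 × 0.49 = 0.12348 m
Δh = 0.0075264 + 0.152775 + 0.02604 + 0.095095 + 0.12348 = 0.4049164 m

Δh ≈ 400 mm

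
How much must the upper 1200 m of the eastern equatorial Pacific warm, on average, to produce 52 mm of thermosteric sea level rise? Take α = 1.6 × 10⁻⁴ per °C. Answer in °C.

0.271 °C

ΔT = Δh/(αH) = 0.052 / (1.6×10⁻⁴ × 1200) ≈ 0.2708 °C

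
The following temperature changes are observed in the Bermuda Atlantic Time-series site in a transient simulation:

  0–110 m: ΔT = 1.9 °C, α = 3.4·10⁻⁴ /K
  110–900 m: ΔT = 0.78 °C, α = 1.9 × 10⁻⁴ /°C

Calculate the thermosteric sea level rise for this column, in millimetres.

about 190 mm

Layer 1: 110 × 3.4×10⁻⁴ × 1.9 = 0.07106 m
790 × 1.9×10⁻⁴ × 0.78 = 0.117078 m
Δh = 0.07106 + 0.117078 = 0.188138 m ≈ 190 mm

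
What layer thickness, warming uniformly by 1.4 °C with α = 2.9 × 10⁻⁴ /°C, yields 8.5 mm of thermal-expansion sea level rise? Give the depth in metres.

20.9 m

H = Δh/(αΔT) = 0.0085 / (2.9×10⁻⁴ × 1.4) ≈ 20.94 m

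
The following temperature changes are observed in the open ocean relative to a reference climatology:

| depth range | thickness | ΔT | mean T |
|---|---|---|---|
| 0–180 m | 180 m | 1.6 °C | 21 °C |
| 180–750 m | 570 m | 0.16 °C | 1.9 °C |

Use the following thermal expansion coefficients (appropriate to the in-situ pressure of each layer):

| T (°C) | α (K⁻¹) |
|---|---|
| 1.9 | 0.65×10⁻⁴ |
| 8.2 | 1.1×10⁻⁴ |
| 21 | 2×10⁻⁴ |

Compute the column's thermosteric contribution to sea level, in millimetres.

Layer 1 at 21 °C → α = 2×10⁻⁴ K⁻¹
Layer 2 at 1.9 °C → α = 0.65×10⁻⁴ K⁻¹
180 × 1.6 × 2×10⁻⁴ = 0.05760 m
Layer 2: 570 × 0.65×10⁻⁴ × 0.16 = 0.005928 m
Δh = 0.05760 + 0.005928 = 0.063528 m ≈ 64 mm

64 mm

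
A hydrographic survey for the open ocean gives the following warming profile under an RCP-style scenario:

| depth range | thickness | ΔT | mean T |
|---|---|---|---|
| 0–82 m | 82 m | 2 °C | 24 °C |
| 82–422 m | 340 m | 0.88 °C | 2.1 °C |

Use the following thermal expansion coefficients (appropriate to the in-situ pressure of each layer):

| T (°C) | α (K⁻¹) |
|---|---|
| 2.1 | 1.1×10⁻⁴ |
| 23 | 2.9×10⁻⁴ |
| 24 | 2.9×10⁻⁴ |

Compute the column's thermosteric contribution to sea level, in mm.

Layer 1 at 24 °C → α = 2.9×10⁻⁴ K⁻¹
Layer 2 at 2.1 °C → α = 1.1×10⁻⁴ K⁻¹
Layer 1: 2.9×10⁻⁴ × 2 × 82 = 0.04756 m
Layer 2: 1.1×10⁻⁴ × 0.88 × 340 = 0.032912 m
Δh = 0.04756 + 0.032912 = 0.080472 m

Δh = 80.5 mm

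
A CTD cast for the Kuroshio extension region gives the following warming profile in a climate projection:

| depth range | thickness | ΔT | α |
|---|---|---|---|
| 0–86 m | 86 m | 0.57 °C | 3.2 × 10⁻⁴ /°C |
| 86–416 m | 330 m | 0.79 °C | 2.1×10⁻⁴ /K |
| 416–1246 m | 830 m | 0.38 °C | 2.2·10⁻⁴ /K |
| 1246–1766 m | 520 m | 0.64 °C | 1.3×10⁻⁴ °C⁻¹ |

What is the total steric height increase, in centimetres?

Δh = 18 cm

0.57 × 86 × 3.2×10⁻⁴ = 0.0156864 m
Layer 2: 0.79 × 2.1×10⁻⁴ × 330 = 0.054747 m
830 × 0.38 × 2.2×10⁻⁴ = 0.069388 m
0.64 × 520 × 1.3×10⁻⁴ = 0.043264 m
Δh = 0.0156864 + 0.054747 + 0.069388 + 0.043264 = 0.1830854 m ≈ 18 cm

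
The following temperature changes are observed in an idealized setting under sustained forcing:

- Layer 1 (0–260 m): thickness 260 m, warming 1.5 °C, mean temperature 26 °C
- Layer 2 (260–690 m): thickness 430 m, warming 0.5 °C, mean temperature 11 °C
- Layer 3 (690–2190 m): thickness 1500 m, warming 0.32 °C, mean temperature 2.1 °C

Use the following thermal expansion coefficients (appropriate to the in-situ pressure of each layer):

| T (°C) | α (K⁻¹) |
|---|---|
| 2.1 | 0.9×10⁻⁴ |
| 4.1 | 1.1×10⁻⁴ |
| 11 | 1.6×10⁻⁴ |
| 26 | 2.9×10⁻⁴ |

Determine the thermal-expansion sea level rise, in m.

Layer 1 at 26 °C → α = 2.9×10⁻⁴ K⁻¹
Layer 2 at 11 °C → α = 1.6×10⁻⁴ K⁻¹
Layer 3 at 2.1 °C → α = 0.9×10⁻⁴ K⁻¹
260 × 1.5 × 2.9×10⁻⁴ = 0.11310 m
Layer 2: 0.5 × 1.6×10⁻⁴ × 430 = 0.03440 m
1500 × 0.32 × 0.9×10⁻⁴ = 0.04320 m
Δh = 0.11310 + 0.03440 + 0.04320 = 0.19070 m ≈ 0.191 m

Δh ≈ 0.191 m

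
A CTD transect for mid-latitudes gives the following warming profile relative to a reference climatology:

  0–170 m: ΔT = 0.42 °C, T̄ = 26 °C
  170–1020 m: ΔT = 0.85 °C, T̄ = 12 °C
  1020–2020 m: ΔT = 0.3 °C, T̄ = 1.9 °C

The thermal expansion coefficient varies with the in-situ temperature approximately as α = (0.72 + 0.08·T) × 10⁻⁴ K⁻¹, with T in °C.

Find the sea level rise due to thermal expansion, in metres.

0.168 m of thermosteric rise

Layer 1: α = (0.72 + 0.08×26)×10⁻⁴ = 2.8×10⁻⁴ K⁻¹
Layer 2: α = (0.72 + 0.08×12)×10⁻⁴ = 1.68×10⁻⁴ K⁻¹
Layer 3: α = (0.72 + 0.08×1.9)×10⁻⁴ = 0.872×10⁻⁴ K⁻¹
0–170 m: 2.8×10⁻⁴ × 170 × 0.42 = 0.019992 m
0.85 × 1.68×10⁻⁴ × 850 = 0.12138 m
Layer 3: 1000 × 0.872×10⁻⁴ × 0.3 = 0.02616 m
Δh = 0.019992 + 0.12138 + 0.02616 = 0.167532 m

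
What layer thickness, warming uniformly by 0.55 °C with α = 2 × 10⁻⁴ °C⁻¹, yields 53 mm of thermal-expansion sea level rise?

H = Δh/(αΔT) = 0.053 / (2×10⁻⁴ × 0.55) ≈ 481.8 m

482 m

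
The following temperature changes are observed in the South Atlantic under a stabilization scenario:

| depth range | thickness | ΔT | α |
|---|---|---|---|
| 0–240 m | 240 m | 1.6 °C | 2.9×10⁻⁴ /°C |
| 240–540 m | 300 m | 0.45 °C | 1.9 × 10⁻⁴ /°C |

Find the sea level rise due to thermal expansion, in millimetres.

0–240 m: 2.9×10⁻⁴ × 1.6 × 240 = 0.11136 m
1.9×10⁻⁴ × 0.45 × 300 = 0.02565 m
Δh = 0.11136 + 0.02565 = 0.13701 m ≈ 137 mm

137 mm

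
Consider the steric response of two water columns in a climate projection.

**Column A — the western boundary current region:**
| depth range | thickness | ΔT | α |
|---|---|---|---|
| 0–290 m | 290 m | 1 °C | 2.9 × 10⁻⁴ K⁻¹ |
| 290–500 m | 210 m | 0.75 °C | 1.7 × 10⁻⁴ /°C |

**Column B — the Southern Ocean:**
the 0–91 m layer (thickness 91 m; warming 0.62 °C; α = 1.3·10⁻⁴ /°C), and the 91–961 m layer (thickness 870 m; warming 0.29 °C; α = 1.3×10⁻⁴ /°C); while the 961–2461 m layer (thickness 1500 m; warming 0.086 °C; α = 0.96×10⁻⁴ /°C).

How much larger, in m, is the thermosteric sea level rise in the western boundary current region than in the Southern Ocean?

A Layer 1: 2.9×10⁻⁴ × 290 × 1 = 0.08410 m
A Layer 2: 1.7×10⁻⁴ × 210 × 0.75 = 0.026775 m
A total: 0.110875 m
B Layer 1: 0.62 × 1.3×10⁻⁴ × 91 = 0.0073346 m
B Layer 2: 1.3×10⁻⁴ × 0.29 × 870 = 0.032799 m
B 961–2461 m: 1500 × 0.96×10⁻⁴ × 0.086 = 0.012384 m
B total: 0.0525176 m
Difference: 0.110875 − 0.0525176 = 0.0583574 m

Δh_A − Δh_B ≈ 0.058 m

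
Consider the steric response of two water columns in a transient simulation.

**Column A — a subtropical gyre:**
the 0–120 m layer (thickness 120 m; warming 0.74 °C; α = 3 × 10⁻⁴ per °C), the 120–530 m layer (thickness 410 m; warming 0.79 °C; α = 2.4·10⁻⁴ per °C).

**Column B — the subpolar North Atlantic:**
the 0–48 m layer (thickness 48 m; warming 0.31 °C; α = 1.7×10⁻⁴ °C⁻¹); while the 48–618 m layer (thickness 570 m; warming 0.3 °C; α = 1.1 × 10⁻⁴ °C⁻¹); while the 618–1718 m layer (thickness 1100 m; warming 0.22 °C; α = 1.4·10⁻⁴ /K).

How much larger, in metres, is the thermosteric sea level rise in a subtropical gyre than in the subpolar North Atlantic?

0.0492 m larger

A 0–120 m: 3×10⁻⁴ × 0.74 × 120 = 0.02664 m
A Layer 2: 0.79 × 410 × 2.4×10⁻⁴ = 0.077736 m
A total: 0.104376 m
B 0–48 m: 1.7×10⁻⁴ × 48 × 0.31 = 0.0025296 m
B 570 × 0.3 × 1.1×10⁻⁴ = 0.01881 m
B 618–1718 m: 1.4×10⁻⁴ × 1100 × 0.22 = 0.03388 m
B total: 0.0552196 m
Difference: 0.104376 − 0.0552196 = 0.0491564 m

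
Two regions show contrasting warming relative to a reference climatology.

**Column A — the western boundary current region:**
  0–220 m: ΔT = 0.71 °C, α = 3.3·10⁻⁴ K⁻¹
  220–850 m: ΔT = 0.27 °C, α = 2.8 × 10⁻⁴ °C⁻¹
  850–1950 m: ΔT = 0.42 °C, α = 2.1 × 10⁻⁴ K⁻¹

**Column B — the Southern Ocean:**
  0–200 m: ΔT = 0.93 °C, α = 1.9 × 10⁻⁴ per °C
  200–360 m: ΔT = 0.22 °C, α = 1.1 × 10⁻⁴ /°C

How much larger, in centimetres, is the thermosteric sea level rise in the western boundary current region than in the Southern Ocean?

A 0–220 m: 3.3×10⁻⁴ × 220 × 0.71 = 0.051546 m
A 2.8×10⁻⁴ × 630 × 0.27 = 0.047628 m
A 2.1×10⁻⁴ × 1100 × 0.42 = 0.09702 m
A total: 0.196194 m
B Layer 1: 0.93 × 1.9×10⁻⁴ × 200 = 0.03534 m
B 160 × 1.1×10⁻⁴ × 0.22 = 0.003872 m
B total: 0.039212 m
Difference: 0.196194 − 0.039212 = 0.156982 m

16 cm larger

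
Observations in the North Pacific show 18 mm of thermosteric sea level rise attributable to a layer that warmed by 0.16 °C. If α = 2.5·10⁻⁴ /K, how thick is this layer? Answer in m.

450 m

H = Δh/(αΔT) = 0.018 / (2.5×10⁻⁴ × 0.16) = 450.0 m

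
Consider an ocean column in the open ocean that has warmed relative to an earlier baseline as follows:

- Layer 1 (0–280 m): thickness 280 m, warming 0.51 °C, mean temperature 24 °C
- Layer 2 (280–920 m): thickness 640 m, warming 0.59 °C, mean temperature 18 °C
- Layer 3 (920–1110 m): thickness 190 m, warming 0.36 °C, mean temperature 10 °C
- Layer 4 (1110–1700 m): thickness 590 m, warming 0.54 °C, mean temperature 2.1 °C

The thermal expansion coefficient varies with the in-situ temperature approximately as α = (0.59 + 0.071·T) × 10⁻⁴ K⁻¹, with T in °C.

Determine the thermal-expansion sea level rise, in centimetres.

Δh = 14 cm

Layer 1: α = (0.59 + 0.071×24)×10⁻⁴ = 2.294×10⁻⁴ K⁻¹
Layer 2: α = (0.59 + 0.071×18)×10⁻⁴ = 1.868×10⁻⁴ K⁻¹
Layer 3: α = (0.59 + 0.071×10)×10⁻⁴ = 1.3×10⁻⁴ K⁻¹
Layer 4: α = (0.59 + 0.071×2.1)×10⁻⁴ = 0.7391×10⁻⁴ K⁻¹
0–280 m: 0.51 × 2.294×10⁻⁴ × 280 = 0.03275832 m
280–920 m: 0.59 × 640 × 1.868×10⁻⁴ = 0.07053568 m
0.36 × 1.3×10⁻⁴ × 190 = 0.008892 m
Layer 4: 0.54 × 590 × 0.7391×10⁻⁴ = 0.023547726 m
Δh = 0.03275832 + 0.07053568 + 0.008892 + 0.023547726 = 0.135733726 m ≈ 14 cm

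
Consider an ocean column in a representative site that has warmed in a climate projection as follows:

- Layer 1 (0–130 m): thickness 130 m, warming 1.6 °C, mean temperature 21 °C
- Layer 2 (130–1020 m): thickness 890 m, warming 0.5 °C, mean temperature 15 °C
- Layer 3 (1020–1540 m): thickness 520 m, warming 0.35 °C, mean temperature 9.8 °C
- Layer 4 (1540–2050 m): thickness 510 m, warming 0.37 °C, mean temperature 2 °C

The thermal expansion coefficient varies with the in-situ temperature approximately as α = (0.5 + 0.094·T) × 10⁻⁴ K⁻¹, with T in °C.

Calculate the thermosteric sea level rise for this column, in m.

Layer 1: α = (0.5 + 0.094×21)×10⁻⁴ = 2.474×10⁻⁴ K⁻¹
Layer 2: α = (0.5 + 0.094×15)×10⁻⁴ = 1.91×10⁻⁴ K⁻¹
Layer 3: α = (0.5 + 0.094×9.8)×10⁻⁴ = 1.4212×10⁻⁴ K⁻¹
Layer 4: α = (0.5 + 0.094×2)×10⁻⁴ = 0.688×10⁻⁴ K⁻¹
0–130 m: 2.474×10⁻⁴ × 130 × 1.6 = 0.0514592 m
0.5 × 1.91×10⁻⁴ × 890 = 0.084995 m
0.35 × 1.4212×10⁻⁴ × 520 = 0.02586584 m
Layer 4: 510 × 0.688×10⁻⁴ × 0.37 = 0.01298256 m
Δh = 0.0514592 + 0.084995 + 0.02586584 + 0.01298256 = 0.1753026 m ≈ 0.18 m

Δh = 0.18 m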